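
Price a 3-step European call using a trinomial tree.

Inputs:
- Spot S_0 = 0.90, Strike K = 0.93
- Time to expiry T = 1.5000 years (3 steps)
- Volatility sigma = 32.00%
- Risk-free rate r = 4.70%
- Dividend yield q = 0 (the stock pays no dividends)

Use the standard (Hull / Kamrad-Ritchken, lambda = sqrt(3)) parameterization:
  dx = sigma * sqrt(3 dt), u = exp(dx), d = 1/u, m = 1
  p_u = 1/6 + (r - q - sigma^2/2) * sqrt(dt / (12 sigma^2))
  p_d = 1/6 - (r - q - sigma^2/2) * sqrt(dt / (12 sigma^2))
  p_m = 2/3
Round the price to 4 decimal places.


dt = T/N = 0.500000; dx = sigma*sqrt(3*dt) = 0.391918
u = exp(dx) = 1.479817; d = 1/u = 0.675759
p_u = 0.163988, p_m = 0.666667, p_d = 0.169346
Discount per step: exp(-r*dt) = 0.976774
Stock lattice S(k, j) with j the centered position index:
  k=0: S(0,+0) = 0.9000
  k=1: S(1,-1) = 0.6082; S(1,+0) = 0.9000; S(1,+1) = 1.3318
  k=2: S(2,-2) = 0.4110; S(2,-1) = 0.6082; S(2,+0) = 0.9000; S(2,+1) = 1.3318; S(2,+2) = 1.9709
  k=3: S(3,-3) = 0.2777; S(3,-2) = 0.4110; S(3,-1) = 0.6082; S(3,+0) = 0.9000; S(3,+1) = 1.3318; S(3,+2) = 1.9709; S(3,+3) = 2.9165
Terminal payoffs V(N, j) = max(S_T - K, 0):
  V(3,-3) = 0.000000; V(3,-2) = 0.000000; V(3,-1) = 0.000000; V(3,+0) = 0.000000; V(3,+1) = 0.401835; V(3,+2) = 1.040872; V(3,+3) = 1.986530
Backward induction: V(k, j) = exp(-r*dt) * [p_u * V(k+1, j+1) + p_m * V(k+1, j) + p_d * V(k+1, j-1)]
  V(2,-2) = exp(-r*dt) * [p_u*0.000000 + p_m*0.000000 + p_d*0.000000] = 0.000000
  V(2,-1) = exp(-r*dt) * [p_u*0.000000 + p_m*0.000000 + p_d*0.000000] = 0.000000
  V(2,+0) = exp(-r*dt) * [p_u*0.401835 + p_m*0.000000 + p_d*0.000000] = 0.064365
  V(2,+1) = exp(-r*dt) * [p_u*1.040872 + p_m*0.401835 + p_d*0.000000] = 0.428394
  V(2,+2) = exp(-r*dt) * [p_u*1.986530 + p_m*1.040872 + p_d*0.401835] = 1.062466
  V(1,-1) = exp(-r*dt) * [p_u*0.064365 + p_m*0.000000 + p_d*0.000000] = 0.010310
  V(1,+0) = exp(-r*dt) * [p_u*0.428394 + p_m*0.064365 + p_d*0.000000] = 0.110533
  V(1,+1) = exp(-r*dt) * [p_u*1.062466 + p_m*0.428394 + p_d*0.064365] = 0.459794
  V(0,+0) = exp(-r*dt) * [p_u*0.459794 + p_m*0.110533 + p_d*0.010310] = 0.147332

Answer: Price = V(0,0) = 0.1473


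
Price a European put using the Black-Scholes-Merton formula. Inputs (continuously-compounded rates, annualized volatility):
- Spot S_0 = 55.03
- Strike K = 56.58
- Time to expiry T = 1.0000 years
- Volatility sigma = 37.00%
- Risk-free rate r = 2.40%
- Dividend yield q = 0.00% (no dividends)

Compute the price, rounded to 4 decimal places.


d1 = (ln(S/K) + (r - q + 0.5*sigma^2) * T) / (sigma * sqrt(T)) = 0.17479169
d2 = d1 - sigma * sqrt(T) = -0.19520831
exp(-rT) = 0.97628571; exp(-qT) = 1.00000000
P = K * exp(-rT) * N(-d2) - S_0 * exp(-qT) * N(-d1)
N(-d1) = 0.43062166; N(-d2) = 0.57738506
P = 56.5800 * 0.97628571 * 0.57738506 - 55.0300 * 1.00000000 * 0.43062166 = 8.1966

Answer: Price = 8.1966


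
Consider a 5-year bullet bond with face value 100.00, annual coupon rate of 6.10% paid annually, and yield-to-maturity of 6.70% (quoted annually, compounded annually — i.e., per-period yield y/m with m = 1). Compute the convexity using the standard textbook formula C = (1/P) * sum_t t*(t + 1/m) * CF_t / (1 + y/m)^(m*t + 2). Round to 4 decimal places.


Coupon per period c = face * coupon_rate / m = 6.100000
Periods per year m = 1; per-period yield y/m = 0.067000
Number of cashflows N = 5
Cashflows (t years, CF_t, discount factor 1/(1+y/m)^(m*t), PV):
  t = 1.0000: CF_t = 6.100000, DF = 0.937207, PV = 5.716963
  t = 2.0000: CF_t = 6.100000, DF = 0.878357, PV = 5.357979
  t = 3.0000: CF_t = 6.100000, DF = 0.823203, PV = 5.021536
  t = 4.0000: CF_t = 6.100000, DF = 0.771511, PV = 4.706219
  t = 5.0000: CF_t = 106.100000, DF = 0.723066, PV = 76.717296
Price P = sum_t PV_t = 97.519993
Convexity numerator sum_t t*(t + 1/m) * CF_t / (1+y/m)^(m*t + 2):
  t = 1.0000: term = 10.043072
  t = 2.0000: term = 28.237316
  t = 3.0000: term = 52.928427
  t = 4.0000: term = 82.674831
  t = 5.0000: term = 2021.555657
Convexity = (1/P) * sum = 2195.439301 / 97.519993 = 22.512710

Answer: Convexity = 22.5127


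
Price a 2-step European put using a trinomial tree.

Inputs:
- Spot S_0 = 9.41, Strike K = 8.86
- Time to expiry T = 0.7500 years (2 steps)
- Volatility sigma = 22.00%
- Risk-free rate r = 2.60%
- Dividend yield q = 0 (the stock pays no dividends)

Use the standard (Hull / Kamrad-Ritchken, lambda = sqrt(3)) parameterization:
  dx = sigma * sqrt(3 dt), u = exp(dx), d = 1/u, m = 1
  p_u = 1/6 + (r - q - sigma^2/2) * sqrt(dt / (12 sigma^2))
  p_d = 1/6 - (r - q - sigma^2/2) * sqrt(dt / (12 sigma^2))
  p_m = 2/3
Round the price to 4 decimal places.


dt = T/N = 0.375000; dx = sigma*sqrt(3*dt) = 0.233345
u = exp(dx) = 1.262817; d = 1/u = 0.791880
p_u = 0.168113, p_m = 0.666667, p_d = 0.165220
Discount per step: exp(-r*dt) = 0.990297
Stock lattice S(k, j) with j the centered position index:
  k=0: S(0,+0) = 9.4100
  k=1: S(1,-1) = 7.4516; S(1,+0) = 9.4100; S(1,+1) = 11.8831
  k=2: S(2,-2) = 5.9008; S(2,-1) = 7.4516; S(2,+0) = 9.4100; S(2,+1) = 11.8831; S(2,+2) = 15.0062
Terminal payoffs V(N, j) = max(K - S_T, 0):
  V(2,-2) = 2.959232; V(2,-1) = 1.408408; V(2,+0) = 0.000000; V(2,+1) = 0.000000; V(2,+2) = 0.000000
Backward induction: V(k, j) = exp(-r*dt) * [p_u * V(k+1, j+1) + p_m * V(k+1, j) + p_d * V(k+1, j-1)]
  V(1,-1) = exp(-r*dt) * [p_u*0.000000 + p_m*1.408408 + p_d*2.959232] = 1.414010
  V(1,+0) = exp(-r*dt) * [p_u*0.000000 + p_m*0.000000 + p_d*1.408408] = 0.230440
  V(1,+1) = exp(-r*dt) * [p_u*0.000000 + p_m*0.000000 + p_d*0.000000] = 0.000000
  V(0,+0) = exp(-r*dt) * [p_u*0.000000 + p_m*0.230440 + p_d*1.414010] = 0.383492

Answer: Price = V(0,0) = 0.3835


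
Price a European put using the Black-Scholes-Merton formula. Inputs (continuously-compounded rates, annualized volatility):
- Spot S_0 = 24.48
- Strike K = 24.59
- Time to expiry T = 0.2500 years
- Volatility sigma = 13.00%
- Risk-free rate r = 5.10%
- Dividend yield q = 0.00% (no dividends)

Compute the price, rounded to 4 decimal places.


d1 = (ln(S/K) + (r - q + 0.5*sigma^2) * T) / (sigma * sqrt(T)) = 0.15967848
d2 = d1 - sigma * sqrt(T) = 0.09467848
exp(-rT) = 0.98733094; exp(-qT) = 1.00000000
P = K * exp(-rT) * N(-d2) - S_0 * exp(-qT) * N(-d1)
N(-d1) = 0.43656718; N(-d2) = 0.46228510
P = 24.5900 * 0.98733094 * 0.46228510 - 24.4800 * 1.00000000 * 0.43656718 = 0.5364

Answer: Price = 0.5364


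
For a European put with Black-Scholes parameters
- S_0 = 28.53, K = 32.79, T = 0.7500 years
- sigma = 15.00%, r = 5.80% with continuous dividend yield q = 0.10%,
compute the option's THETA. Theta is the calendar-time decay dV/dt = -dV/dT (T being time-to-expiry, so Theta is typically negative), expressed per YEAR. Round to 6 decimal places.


d1 = -0.6772697833; d2 = -0.8071735939
phi(d1) = 0.3171800412; exp(-qT) = 0.9992502812; exp(-rT) = 0.9574325541
Theta = -S*exp(-qT)*phi(d1)*sigma/(2*sqrt(T)) + r*K*exp(-rT)*N(-d2) - q*S*exp(-qT)*N(-d1)
N(-d1) = 0.7508826005; N(-d2) = 0.7902167615; sqrt(T) = 0.8660254038
Term 1 = -28.5300 * 0.9992502812 * 0.3171800412 * 0.1500 / (2 * 0.8660254038) = -0.7830915427
Term 2 = 0.0580 * 32.7900 * 0.9574325541 * 0.7902167615 = 1.4388775535
Term 3 = -0.0010 * 28.5300 * 0.9992502812 * 0.7508826005 = -0.0214066196
Theta = -0.7830915427 + (1.4388775535) + (-0.0214066196) = 0.634379

Answer: Theta = 0.634379


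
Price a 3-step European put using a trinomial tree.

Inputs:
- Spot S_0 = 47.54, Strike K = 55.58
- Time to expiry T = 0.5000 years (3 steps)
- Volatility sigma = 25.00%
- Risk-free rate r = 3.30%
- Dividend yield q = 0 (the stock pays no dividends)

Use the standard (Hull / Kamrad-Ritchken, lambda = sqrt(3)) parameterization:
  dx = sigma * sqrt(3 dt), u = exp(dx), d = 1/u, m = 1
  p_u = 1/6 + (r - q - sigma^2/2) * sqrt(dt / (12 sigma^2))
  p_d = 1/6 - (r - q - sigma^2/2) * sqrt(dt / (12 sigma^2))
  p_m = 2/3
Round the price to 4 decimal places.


Answer: Price = V(0,0) = 8.1850

Derivation:
dt = T/N = 0.166667; dx = sigma*sqrt(3*dt) = 0.176777
u = exp(dx) = 1.193365; d = 1/u = 0.837967
p_u = 0.167492, p_m = 0.666667, p_d = 0.165842
Discount per step: exp(-r*dt) = 0.994515
Stock lattice S(k, j) with j the centered position index:
  k=0: S(0,+0) = 47.5400
  k=1: S(1,-1) = 39.8369; S(1,+0) = 47.5400; S(1,+1) = 56.7326
  k=2: S(2,-2) = 33.3820; S(2,-1) = 39.8369; S(2,+0) = 47.5400; S(2,+1) = 56.7326; S(2,+2) = 67.7026
  k=3: S(3,-3) = 27.9730; S(3,-2) = 33.3820; S(3,-1) = 39.8369; S(3,+0) = 47.5400; S(3,+1) = 56.7326; S(3,+2) = 67.7026; S(3,+3) = 80.7939
Terminal payoffs V(N, j) = max(K - S_T, 0):
  V(3,-3) = 27.606955; V(3,-2) = 22.197959; V(3,-1) = 15.743054; V(3,+0) = 8.040000; V(3,+1) = 0.000000; V(3,+2) = 0.000000; V(3,+3) = 0.000000
Backward induction: V(k, j) = exp(-r*dt) * [p_u * V(k+1, j+1) + p_m * V(k+1, j) + p_d * V(k+1, j-1)]
  V(2,-2) = exp(-r*dt) * [p_u*15.743054 + p_m*22.197959 + p_d*27.606955] = 21.893110
  V(2,-1) = exp(-r*dt) * [p_u*8.040000 + p_m*15.743054 + p_d*22.197959] = 15.438205
  V(2,+0) = exp(-r*dt) * [p_u*0.000000 + p_m*8.040000 + p_d*15.743054] = 7.927136
  V(2,+1) = exp(-r*dt) * [p_u*0.000000 + p_m*0.000000 + p_d*8.040000] = 1.326054
  V(2,+2) = exp(-r*dt) * [p_u*0.000000 + p_m*0.000000 + p_d*0.000000] = 0.000000
  V(1,-1) = exp(-r*dt) * [p_u*7.927136 + p_m*15.438205 + p_d*21.893110] = 15.167008
  V(1,+0) = exp(-r*dt) * [p_u*1.326054 + p_m*7.927136 + p_d*15.438205] = 8.022911
  V(1,+1) = exp(-r*dt) * [p_u*0.000000 + p_m*1.326054 + p_d*7.927136] = 2.186626
  V(0,+0) = exp(-r*dt) * [p_u*2.186626 + p_m*8.022911 + p_d*15.167008] = 8.185030


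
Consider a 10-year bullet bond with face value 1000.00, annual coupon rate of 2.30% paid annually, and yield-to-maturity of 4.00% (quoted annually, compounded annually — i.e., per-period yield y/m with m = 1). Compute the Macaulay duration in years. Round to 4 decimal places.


Answer: Macaulay duration = 8.9564 years

Derivation:
Coupon per period c = face * coupon_rate / m = 23.000000
Periods per year m = 1; per-period yield y/m = 0.040000
Number of cashflows N = 10
Cashflows (t years, CF_t, discount factor 1/(1+y/m)^(m*t), PV):
  t = 1.0000: CF_t = 23.000000, DF = 0.961538, PV = 22.115385
  t = 2.0000: CF_t = 23.000000, DF = 0.924556, PV = 21.264793
  t = 3.0000: CF_t = 23.000000, DF = 0.888996, PV = 20.446916
  t = 4.0000: CF_t = 23.000000, DF = 0.854804, PV = 19.660496
  t = 5.0000: CF_t = 23.000000, DF = 0.821927, PV = 18.904323
  t = 6.0000: CF_t = 23.000000, DF = 0.790315, PV = 18.177234
  t = 7.0000: CF_t = 23.000000, DF = 0.759918, PV = 17.478110
  t = 8.0000: CF_t = 23.000000, DF = 0.730690, PV = 16.805875
  t = 9.0000: CF_t = 23.000000, DF = 0.702587, PV = 16.159495
  t = 10.0000: CF_t = 1023.000000, DF = 0.675564, PV = 691.102145
Price P = sum_t PV_t = 862.114772
Macaulay numerator sum_t t * PV_t:
  t * PV_t at t = 1.0000: 22.115385
  t * PV_t at t = 2.0000: 42.529586
  t * PV_t at t = 3.0000: 61.340749
  t * PV_t at t = 4.0000: 78.641986
  t * PV_t at t = 5.0000: 94.521617
  t * PV_t at t = 6.0000: 109.063405
  t * PV_t at t = 7.0000: 122.346768
  t * PV_t at t = 8.0000: 134.446998
  t * PV_t at t = 9.0000: 145.435454
  t * PV_t at t = 10.0000: 6911.021447
Macaulay duration D = (sum_t t * PV_t) / P = 7721.463394 / 862.114772 = 8.956422


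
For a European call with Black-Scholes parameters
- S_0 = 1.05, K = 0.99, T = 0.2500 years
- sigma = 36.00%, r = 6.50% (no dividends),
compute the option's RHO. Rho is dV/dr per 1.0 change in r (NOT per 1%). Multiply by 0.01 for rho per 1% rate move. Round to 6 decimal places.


Answer: Rho = 0.152981

Derivation:
d1 = 0.5071694446; d2 = 0.3271694446
phi(d1) = 0.3507965140; exp(-qT) = 1.0000000000; exp(-rT) = 0.9838813190
N(d2) = 0.6282301350
Rho = K*T*exp(-rT)*N(d2) = 0.9900 * 0.2500 * 0.9838813190 * 0.6282301350 = 0.152981


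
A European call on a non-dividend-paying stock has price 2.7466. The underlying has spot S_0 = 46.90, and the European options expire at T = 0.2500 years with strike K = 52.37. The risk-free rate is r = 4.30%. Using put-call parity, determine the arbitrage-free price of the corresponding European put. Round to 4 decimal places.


Put-call parity: C - P = S_0 * exp(-qT) - K * exp(-rT).
S_0 * exp(-qT) = 46.9000 * 1.00000000 = 46.90000000
K * exp(-rT) = 52.3700 * 0.98930757 = 51.81003769
P = C - S*exp(-qT) + K*exp(-rT)
P = 2.7466 - 46.90000000 + 51.81003769 = 7.6566

Answer: Put price = 7.6566


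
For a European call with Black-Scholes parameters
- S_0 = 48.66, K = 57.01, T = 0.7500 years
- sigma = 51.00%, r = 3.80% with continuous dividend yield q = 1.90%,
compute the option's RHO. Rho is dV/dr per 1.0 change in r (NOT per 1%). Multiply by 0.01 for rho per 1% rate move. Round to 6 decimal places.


Answer: Rho = 12.140259

Derivation:
d1 = -0.1054668461; d2 = -0.5471398021
phi(d1) = 0.3967296705; exp(-qT) = 0.9858510507; exp(-rT) = 0.9719022941
N(d2) = 0.2921413447
Rho = K*T*exp(-rT)*N(d2) = 57.0100 * 0.7500 * 0.9719022941 * 0.2921413447 = 12.140259


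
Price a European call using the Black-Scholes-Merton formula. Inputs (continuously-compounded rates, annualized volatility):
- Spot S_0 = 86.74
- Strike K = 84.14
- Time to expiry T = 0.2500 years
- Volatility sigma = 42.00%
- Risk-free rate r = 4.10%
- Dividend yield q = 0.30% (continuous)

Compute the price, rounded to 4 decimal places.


Answer: Price = 8.9304

Derivation:
d1 = (ln(S/K) + (r - q + 0.5*sigma^2) * T) / (sigma * sqrt(T)) = 0.29515743
d2 = d1 - sigma * sqrt(T) = 0.08515743
exp(-rT) = 0.98980235; exp(-qT) = 0.99925028
C = S_0 * exp(-qT) * N(d1) - K * exp(-rT) * N(d2)
N(d1) = 0.61606319; N(d2) = 0.53393188
C = 86.7400 * 0.99925028 * 0.61606319 - 84.1400 * 0.98980235 * 0.53393188 = 8.9304


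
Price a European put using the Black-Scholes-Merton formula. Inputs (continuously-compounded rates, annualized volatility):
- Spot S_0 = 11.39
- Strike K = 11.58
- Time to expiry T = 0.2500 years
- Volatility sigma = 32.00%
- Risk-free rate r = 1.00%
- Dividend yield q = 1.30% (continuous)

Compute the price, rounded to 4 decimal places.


Answer: Price = 0.8335

Derivation:
d1 = (ln(S/K) + (r - q + 0.5*sigma^2) * T) / (sigma * sqrt(T)) = -0.02808559
d2 = d1 - sigma * sqrt(T) = -0.18808559
exp(-rT) = 0.99750312; exp(-qT) = 0.99675528
P = K * exp(-rT) * N(-d2) - S_0 * exp(-qT) * N(-d1)
N(-d1) = 0.51120306; N(-d2) = 0.57459522
P = 11.5800 * 0.99750312 * 0.57459522 - 11.3900 * 0.99675528 * 0.51120306 = 0.8335


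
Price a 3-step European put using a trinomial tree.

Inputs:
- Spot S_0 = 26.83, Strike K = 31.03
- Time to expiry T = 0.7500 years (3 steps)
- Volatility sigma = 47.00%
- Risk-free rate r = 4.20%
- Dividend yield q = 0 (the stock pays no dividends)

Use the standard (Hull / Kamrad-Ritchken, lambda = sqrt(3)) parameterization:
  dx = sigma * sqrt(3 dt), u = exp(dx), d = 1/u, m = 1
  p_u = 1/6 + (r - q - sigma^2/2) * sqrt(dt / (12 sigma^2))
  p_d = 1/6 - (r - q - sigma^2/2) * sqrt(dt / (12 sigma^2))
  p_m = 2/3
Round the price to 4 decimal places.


dt = T/N = 0.250000; dx = sigma*sqrt(3*dt) = 0.407032
u = exp(dx) = 1.502352; d = 1/u = 0.665623
p_u = 0.145646, p_m = 0.666667, p_d = 0.187688
Discount per step: exp(-r*dt) = 0.989555
Stock lattice S(k, j) with j the centered position index:
  k=0: S(0,+0) = 26.8300
  k=1: S(1,-1) = 17.8587; S(1,+0) = 26.8300; S(1,+1) = 40.3081
  k=2: S(2,-2) = 11.8871; S(2,-1) = 17.8587; S(2,+0) = 26.8300; S(2,+1) = 40.3081; S(2,+2) = 60.5570
  k=3: S(3,-3) = 7.9124; S(3,-2) = 11.8871; S(3,-1) = 17.8587; S(3,+0) = 26.8300; S(3,+1) = 40.3081; S(3,+2) = 60.5570; S(3,+3) = 90.9779
Terminal payoffs V(N, j) = max(K - S_T, 0):
  V(3,-3) = 23.117650; V(3,-2) = 19.142864; V(3,-1) = 13.171337; V(3,+0) = 4.200000; V(3,+1) = 0.000000; V(3,+2) = 0.000000; V(3,+3) = 0.000000
Backward induction: V(k, j) = exp(-r*dt) * [p_u * V(k+1, j+1) + p_m * V(k+1, j) + p_d * V(k+1, j-1)]
  V(2,-2) = exp(-r*dt) * [p_u*13.171337 + p_m*19.142864 + p_d*23.117650] = 18.820500
  V(2,-1) = exp(-r*dt) * [p_u*4.200000 + p_m*13.171337 + p_d*19.142864] = 12.849849
  V(2,+0) = exp(-r*dt) * [p_u*0.000000 + p_m*4.200000 + p_d*13.171337] = 5.217031
  V(2,+1) = exp(-r*dt) * [p_u*0.000000 + p_m*0.000000 + p_d*4.200000] = 0.780055
  V(2,+2) = exp(-r*dt) * [p_u*0.000000 + p_m*0.000000 + p_d*0.000000] = 0.000000
  V(1,-1) = exp(-r*dt) * [p_u*5.217031 + p_m*12.849849 + p_d*18.820500] = 12.724470
  V(1,+0) = exp(-r*dt) * [p_u*0.780055 + p_m*5.217031 + p_d*12.849849] = 5.940686
  V(1,+1) = exp(-r*dt) * [p_u*0.000000 + p_m*0.780055 + p_d*5.217031] = 1.483550
  V(0,+0) = exp(-r*dt) * [p_u*1.483550 + p_m*5.940686 + p_d*12.724470] = 6.496187

Answer: Price = V(0,0) = 6.4962


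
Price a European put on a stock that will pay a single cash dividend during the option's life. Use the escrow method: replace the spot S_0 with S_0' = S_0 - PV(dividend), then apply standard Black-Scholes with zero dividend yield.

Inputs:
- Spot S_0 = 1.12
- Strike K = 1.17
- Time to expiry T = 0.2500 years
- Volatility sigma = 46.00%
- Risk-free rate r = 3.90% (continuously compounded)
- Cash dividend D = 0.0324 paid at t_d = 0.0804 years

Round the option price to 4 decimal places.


Answer: Price = 0.1421

Derivation:
PV(D) = D * exp(-r * t_d) = 0.0324 * 0.99686931 = 0.03229857
S_0' = S_0 - PV(D) = 1.1200 - 0.03229857 = 1.08770143
d1 = (ln(S_0'/K) + (r + sigma^2/2)*T) / (sigma*sqrt(T)) = -0.15972633
d2 = d1 - sigma*sqrt(T) = -0.38972633
exp(-rT) = 0.99029738
N(-d1) = 0.56345167; N(-d2) = 0.65163054
P = K * exp(-rT) * N(-d2) - S_0' * N(-d1) = 1.1700 * 0.99029738 * 0.65163054 - 1.08770143 * 0.56345167 = 0.1421


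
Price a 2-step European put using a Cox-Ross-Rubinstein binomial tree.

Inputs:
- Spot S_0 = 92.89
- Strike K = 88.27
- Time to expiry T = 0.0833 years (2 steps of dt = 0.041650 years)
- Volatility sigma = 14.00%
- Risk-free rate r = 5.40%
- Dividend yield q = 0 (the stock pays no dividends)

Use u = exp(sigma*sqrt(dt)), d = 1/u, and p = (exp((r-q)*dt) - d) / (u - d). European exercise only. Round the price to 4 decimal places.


Answer: Price = V(0,0) = 0.1174

Derivation:
dt = T/N = 0.041650
u = exp(sigma*sqrt(dt)) = 1.028984; d = 1/u = 0.971833
p = (exp((r-q)*dt) - d) / (u - d) = 0.532255
Discount per step: exp(-r*dt) = 0.997753
Stock lattice S(k, i) with i counting down-moves:
  k=0: S(0,0) = 92.8900
  k=1: S(1,0) = 95.5823; S(1,1) = 90.2735
  k=2: S(2,0) = 98.3526; S(2,1) = 92.8900; S(2,2) = 87.7308
Terminal payoffs V(N, i) = max(K - S_T, 0):
  V(2,0) = 0.000000; V(2,1) = 0.000000; V(2,2) = 0.539232
Backward induction: V(k, i) = exp(-r*dt) * [p * V(k+1, i) + (1-p) * V(k+1, i+1)].
  V(1,0) = exp(-r*dt) * [p*0.000000 + (1-p)*0.000000] = 0.000000
  V(1,1) = exp(-r*dt) * [p*0.000000 + (1-p)*0.539232] = 0.251656
  V(0,0) = exp(-r*dt) * [p*0.000000 + (1-p)*0.251656] = 0.117446


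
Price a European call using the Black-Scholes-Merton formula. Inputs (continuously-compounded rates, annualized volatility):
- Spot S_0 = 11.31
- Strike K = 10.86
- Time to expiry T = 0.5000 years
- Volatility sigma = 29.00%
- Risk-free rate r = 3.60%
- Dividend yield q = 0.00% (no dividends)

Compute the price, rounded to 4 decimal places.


Answer: Price = 1.2555

Derivation:
d1 = (ln(S/K) + (r - q + 0.5*sigma^2) * T) / (sigma * sqrt(T)) = 0.38830391
d2 = d1 - sigma * sqrt(T) = 0.18324295
exp(-rT) = 0.98216103; exp(-qT) = 1.00000000
C = S_0 * exp(-qT) * N(d1) - K * exp(-rT) * N(d2)
N(d1) = 0.65110443; N(d2) = 0.57269630
C = 11.3100 * 1.00000000 * 0.65110443 - 10.8600 * 0.98216103 * 0.57269630 = 1.2555


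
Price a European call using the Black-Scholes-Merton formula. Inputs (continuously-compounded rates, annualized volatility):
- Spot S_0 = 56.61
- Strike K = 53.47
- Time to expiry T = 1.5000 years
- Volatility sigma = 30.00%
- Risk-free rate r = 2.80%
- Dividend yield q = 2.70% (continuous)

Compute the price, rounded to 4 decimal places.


Answer: Price = 9.3412

Derivation:
d1 = (ln(S/K) + (r - q + 0.5*sigma^2) * T) / (sigma * sqrt(T)) = 0.34310520
d2 = d1 - sigma * sqrt(T) = -0.02431826
exp(-rT) = 0.95886978; exp(-qT) = 0.96030916
C = S_0 * exp(-qT) * N(d1) - K * exp(-rT) * N(d2)
N(d1) = 0.63424034; N(d2) = 0.49029937
C = 56.6100 * 0.96030916 * 0.63424034 - 53.4700 * 0.95886978 * 0.49029937 = 9.3412


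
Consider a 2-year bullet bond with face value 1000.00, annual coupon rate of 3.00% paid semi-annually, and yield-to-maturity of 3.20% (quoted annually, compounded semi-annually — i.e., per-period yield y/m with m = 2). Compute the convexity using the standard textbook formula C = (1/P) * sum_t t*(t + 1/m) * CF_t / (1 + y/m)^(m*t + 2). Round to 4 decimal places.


Answer: Convexity = 4.7019

Derivation:
Coupon per period c = face * coupon_rate / m = 15.000000
Periods per year m = 2; per-period yield y/m = 0.016000
Number of cashflows N = 4
Cashflows (t years, CF_t, discount factor 1/(1+y/m)^(m*t), PV):
  t = 0.5000: CF_t = 15.000000, DF = 0.984252, PV = 14.763780
  t = 1.0000: CF_t = 15.000000, DF = 0.968752, PV = 14.531279
  t = 1.5000: CF_t = 15.000000, DF = 0.953496, PV = 14.302440
  t = 2.0000: CF_t = 1015.000000, DF = 0.938480, PV = 952.557521
Price P = sum_t PV_t = 996.155020
Convexity numerator sum_t t*(t + 1/m) * CF_t / (1+y/m)^(m*t + 2):
  t = 0.5000: term = 7.151220
  t = 1.0000: term = 21.115807
  t = 1.5000: term = 41.566549
  t = 2.0000: term = 4613.959721
Convexity = (1/P) * sum = 4683.793298 / 996.155020 = 4.701872


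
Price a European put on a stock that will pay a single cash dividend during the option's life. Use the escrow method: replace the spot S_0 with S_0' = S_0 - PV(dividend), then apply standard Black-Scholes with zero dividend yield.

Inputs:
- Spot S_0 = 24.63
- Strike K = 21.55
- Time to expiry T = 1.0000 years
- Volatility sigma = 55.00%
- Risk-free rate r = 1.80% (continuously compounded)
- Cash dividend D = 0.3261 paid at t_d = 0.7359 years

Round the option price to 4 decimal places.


PV(D) = D * exp(-r * t_d) = 0.3261 * 0.98684114 = 0.32180890
S_0' = S_0 - PV(D) = 24.6300 - 0.32180890 = 24.30819110
d1 = (ln(S_0'/K) + (r + sigma^2/2)*T) / (sigma*sqrt(T)) = 0.52670465
d2 = d1 - sigma*sqrt(T) = -0.02329535
exp(-rT) = 0.98216103
N(-d1) = 0.29919935; N(-d2) = 0.50929266
P = K * exp(-rT) * N(-d2) - S_0' * N(-d1) = 21.5500 * 0.98216103 * 0.50929266 - 24.30819110 * 0.29919935 = 3.5065

Answer: Price = 3.5065


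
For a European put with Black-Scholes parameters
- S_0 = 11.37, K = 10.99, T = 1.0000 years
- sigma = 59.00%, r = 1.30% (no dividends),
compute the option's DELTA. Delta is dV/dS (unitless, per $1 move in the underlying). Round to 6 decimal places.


d1 = 0.3746483718; d2 = -0.2153516282
phi(d1) = 0.3719041071; exp(-qT) = 1.0000000000; exp(-rT) = 0.9870841350
N(-d1) = 0.3539609967
Delta = -exp(-qT) * N(-d1) = -1.0000000000 * 0.3539609967 = -0.353961

Answer: Delta = -0.353961


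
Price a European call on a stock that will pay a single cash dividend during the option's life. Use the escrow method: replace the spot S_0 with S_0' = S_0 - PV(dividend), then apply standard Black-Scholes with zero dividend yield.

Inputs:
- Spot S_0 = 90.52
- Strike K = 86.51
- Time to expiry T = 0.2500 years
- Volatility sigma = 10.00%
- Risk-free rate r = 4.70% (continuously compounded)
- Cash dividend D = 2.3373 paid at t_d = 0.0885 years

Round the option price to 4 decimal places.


PV(D) = D * exp(-r * t_d) = 2.3373 * 0.99584914 = 2.32759819
S_0' = S_0 - PV(D) = 90.5200 - 2.32759819 = 88.19240181
d1 = (ln(S_0'/K) + (r + sigma^2/2)*T) / (sigma*sqrt(T)) = 0.64521596
d2 = d1 - sigma*sqrt(T) = 0.59521596
exp(-rT) = 0.98831876
N(d1) = 0.74060638; N(d2) = 0.72415044
C = S_0' * N(d1) - K * exp(-rT) * N(d2) = 88.19240181 * 0.74060638 - 86.5100 * 0.98831876 * 0.72415044 = 3.4014

Answer: Price = 3.4014


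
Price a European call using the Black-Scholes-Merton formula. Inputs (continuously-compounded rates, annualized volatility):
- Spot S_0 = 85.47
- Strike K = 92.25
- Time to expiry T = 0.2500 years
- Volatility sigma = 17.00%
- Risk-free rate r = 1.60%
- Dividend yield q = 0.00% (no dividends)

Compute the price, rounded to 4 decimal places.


d1 = (ln(S/K) + (r - q + 0.5*sigma^2) * T) / (sigma * sqrt(T)) = -0.80852171
d2 = d1 - sigma * sqrt(T) = -0.89352171
exp(-rT) = 0.99600799; exp(-qT) = 1.00000000
C = S_0 * exp(-qT) * N(d1) - K * exp(-rT) * N(d2)
N(d1) = 0.20939516; N(d2) = 0.18578892
C = 85.4700 * 1.00000000 * 0.20939516 - 92.2500 * 0.99600799 * 0.18578892 = 0.8264

Answer: Price = 0.8264


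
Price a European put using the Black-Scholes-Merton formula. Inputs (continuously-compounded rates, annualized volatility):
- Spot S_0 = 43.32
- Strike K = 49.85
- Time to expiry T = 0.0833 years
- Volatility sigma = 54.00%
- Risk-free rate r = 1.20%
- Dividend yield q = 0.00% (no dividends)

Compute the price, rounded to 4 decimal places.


d1 = (ln(S/K) + (r - q + 0.5*sigma^2) * T) / (sigma * sqrt(T)) = -0.81653233
d2 = d1 - sigma * sqrt(T) = -0.97238573
exp(-rT) = 0.99900090; exp(-qT) = 1.00000000
P = K * exp(-rT) * N(-d2) - S_0 * exp(-qT) * N(-d1)
N(-d1) = 0.79290213; N(-d2) = 0.83457065
P = 49.8500 * 0.99900090 * 0.83457065 - 43.3200 * 1.00000000 * 0.79290213 = 7.2133

Answer: Price = 7.2133


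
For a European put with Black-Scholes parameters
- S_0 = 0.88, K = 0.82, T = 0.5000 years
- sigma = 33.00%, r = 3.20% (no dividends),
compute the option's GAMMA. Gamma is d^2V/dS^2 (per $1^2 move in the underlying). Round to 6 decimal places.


Answer: Gamma = 1.724818

Derivation:
d1 = 0.4878718258; d2 = 0.2545265881
phi(d1) = 0.3541807183; exp(-qT) = 1.0000000000; exp(-rT) = 0.9841273201
Gamma = exp(-qT) * phi(d1) / (S * sigma * sqrt(T)) = 1.0000000000 * 0.3541807183 / (0.8800 * 0.3300 * 0.7071067812) = 1.724818


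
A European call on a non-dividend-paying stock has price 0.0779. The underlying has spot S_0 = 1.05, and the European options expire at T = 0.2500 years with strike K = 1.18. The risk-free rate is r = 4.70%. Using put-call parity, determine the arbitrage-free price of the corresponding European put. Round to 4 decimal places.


Answer: Put price = 0.1941

Derivation:
Put-call parity: C - P = S_0 * exp(-qT) - K * exp(-rT).
S_0 * exp(-qT) = 1.0500 * 1.00000000 = 1.05000000
K * exp(-rT) = 1.1800 * 0.98831876 = 1.16621614
P = C - S*exp(-qT) + K*exp(-rT)
P = 0.0779 - 1.05000000 + 1.16621614 = 0.1941


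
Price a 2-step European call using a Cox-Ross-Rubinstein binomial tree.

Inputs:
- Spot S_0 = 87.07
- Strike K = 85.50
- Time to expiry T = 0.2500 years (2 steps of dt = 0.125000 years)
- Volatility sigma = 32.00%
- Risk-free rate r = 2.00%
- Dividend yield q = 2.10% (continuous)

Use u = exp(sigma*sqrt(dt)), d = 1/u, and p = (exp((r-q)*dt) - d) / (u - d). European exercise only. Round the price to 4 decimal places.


Answer: Price = V(0,0) = 6.0095

Derivation:
dt = T/N = 0.125000
u = exp(sigma*sqrt(dt)) = 1.119785; d = 1/u = 0.893028
p = (exp((r-q)*dt) - d) / (u - d) = 0.471195
Discount per step: exp(-r*dt) = 0.997503
Stock lattice S(k, i) with i counting down-moves:
  k=0: S(0,0) = 87.0700
  k=1: S(1,0) = 97.4997; S(1,1) = 77.7560
  k=2: S(2,0) = 109.1788; S(2,1) = 87.0700; S(2,2) = 69.4383
Terminal payoffs V(N, i) = max(S_T - K, 0):
  V(2,0) = 23.678763; V(2,1) = 1.570000; V(2,2) = 0.000000
Backward induction: V(k, i) = exp(-r*dt) * [p * V(k+1, i) + (1-p) * V(k+1, i+1)].
  V(1,0) = exp(-r*dt) * [p*23.678763 + (1-p)*1.570000] = 11.957599
  V(1,1) = exp(-r*dt) * [p*1.570000 + (1-p)*0.000000] = 0.737928
  V(0,0) = exp(-r*dt) * [p*11.957599 + (1-p)*0.737928] = 6.009535


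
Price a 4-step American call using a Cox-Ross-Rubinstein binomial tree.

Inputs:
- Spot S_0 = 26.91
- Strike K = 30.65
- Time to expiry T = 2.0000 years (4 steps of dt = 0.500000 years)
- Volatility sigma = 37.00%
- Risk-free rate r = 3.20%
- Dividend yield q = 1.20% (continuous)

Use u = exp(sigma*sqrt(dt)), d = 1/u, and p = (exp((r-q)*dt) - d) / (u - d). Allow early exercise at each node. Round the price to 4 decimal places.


Answer: Price = V(0,0) = 4.6607

Derivation:
dt = T/N = 0.500000
u = exp(sigma*sqrt(dt)) = 1.299045; d = 1/u = 0.769796
p = (exp((r-q)*dt) - d) / (u - d) = 0.453953
Discount per step: exp(-r*dt) = 0.984127
Stock lattice S(k, i) with i counting down-moves:
  k=0: S(0,0) = 26.9100
  k=1: S(1,0) = 34.9573; S(1,1) = 20.7152
  k=2: S(2,0) = 45.4111; S(2,1) = 26.9100; S(2,2) = 15.9465
  k=3: S(3,0) = 58.9911; S(3,1) = 34.9573; S(3,2) = 20.7152; S(3,3) = 12.2755
  k=4: S(4,0) = 76.6321; S(4,1) = 45.4111; S(4,2) = 26.9100; S(4,3) = 15.9465; S(4,4) = 9.4497
Terminal payoffs V(N, i) = max(S_T - K, 0):
  V(4,0) = 45.982096; V(4,1) = 14.761119; V(4,2) = 0.000000; V(4,3) = 0.000000; V(4,4) = 0.000000
Backward induction: V(k, i) = exp(-r*dt) * [p * V(k+1, i) + (1-p) * V(k+1, i+1)]; then take max(V_cont, immediate exercise) for American.
  V(3,0) = exp(-r*dt) * [p*45.982096 + (1-p)*14.761119] = 28.474705; exercise = 28.341095; V(3,0) = max -> 28.474705
  V(3,1) = exp(-r*dt) * [p*14.761119 + (1-p)*0.000000] = 6.594489; exercise = 4.307305; V(3,1) = max -> 6.594489
  V(3,2) = exp(-r*dt) * [p*0.000000 + (1-p)*0.000000] = 0.000000; exercise = 0.000000; V(3,2) = max -> 0.000000
  V(3,3) = exp(-r*dt) * [p*0.000000 + (1-p)*0.000000] = 0.000000; exercise = 0.000000; V(3,3) = max -> 0.000000
  V(2,0) = exp(-r*dt) * [p*28.474705 + (1-p)*6.594489] = 16.264743; exercise = 14.761119; V(2,0) = max -> 16.264743
  V(2,1) = exp(-r*dt) * [p*6.594489 + (1-p)*0.000000] = 2.946070; exercise = 0.000000; V(2,1) = max -> 2.946070
  V(2,2) = exp(-r*dt) * [p*0.000000 + (1-p)*0.000000] = 0.000000; exercise = 0.000000; V(2,2) = max -> 0.000000
  V(1,0) = exp(-r*dt) * [p*16.264743 + (1-p)*2.946070] = 8.849388; exercise = 4.307305; V(1,0) = max -> 8.849388
  V(1,1) = exp(-r*dt) * [p*2.946070 + (1-p)*0.000000] = 1.316148; exercise = 0.000000; V(1,1) = max -> 1.316148
  V(0,0) = exp(-r*dt) * [p*8.849388 + (1-p)*1.316148] = 4.660711; exercise = 0.000000; V(0,0) = max -> 4.660711


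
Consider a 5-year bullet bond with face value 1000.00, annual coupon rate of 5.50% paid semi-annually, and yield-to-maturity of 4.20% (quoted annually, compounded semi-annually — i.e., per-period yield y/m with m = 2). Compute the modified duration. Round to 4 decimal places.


Answer: Modified duration = 4.3659

Derivation:
Coupon per period c = face * coupon_rate / m = 27.500000
Periods per year m = 2; per-period yield y/m = 0.021000
Number of cashflows N = 10
Cashflows (t years, CF_t, discount factor 1/(1+y/m)^(m*t), PV):
  t = 0.5000: CF_t = 27.500000, DF = 0.979432, PV = 26.934378
  t = 1.0000: CF_t = 27.500000, DF = 0.959287, PV = 26.380390
  t = 1.5000: CF_t = 27.500000, DF = 0.939556, PV = 25.837796
  t = 2.0000: CF_t = 27.500000, DF = 0.920231, PV = 25.306363
  t = 2.5000: CF_t = 27.500000, DF = 0.901304, PV = 24.785859
  t = 3.0000: CF_t = 27.500000, DF = 0.882766, PV = 24.276062
  t = 3.5000: CF_t = 27.500000, DF = 0.864609, PV = 23.776750
  t = 4.0000: CF_t = 27.500000, DF = 0.846826, PV = 23.287709
  t = 4.5000: CF_t = 27.500000, DF = 0.829408, PV = 22.808725
  t = 5.0000: CF_t = 1027.500000, DF = 0.812349, PV = 834.688461
Price P = sum_t PV_t = 1058.082494
First compute Macaulay numerator sum_t t * PV_t:
  t * PV_t at t = 0.5000: 13.467189
  t * PV_t at t = 1.0000: 26.380390
  t * PV_t at t = 1.5000: 38.756694
  t * PV_t at t = 2.0000: 50.612725
  t * PV_t at t = 2.5000: 61.964649
  t * PV_t at t = 3.0000: 72.828187
  t * PV_t at t = 3.5000: 83.218626
  t * PV_t at t = 4.0000: 93.150834
  t * PV_t at t = 4.5000: 102.639264
  t * PV_t at t = 5.0000: 4173.442305
Macaulay duration D = 4716.460863 / 1058.082494 = 4.457555
Modified duration = D / (1 + y/m) = 4.457555 / (1 + 0.021000) = 4.365872


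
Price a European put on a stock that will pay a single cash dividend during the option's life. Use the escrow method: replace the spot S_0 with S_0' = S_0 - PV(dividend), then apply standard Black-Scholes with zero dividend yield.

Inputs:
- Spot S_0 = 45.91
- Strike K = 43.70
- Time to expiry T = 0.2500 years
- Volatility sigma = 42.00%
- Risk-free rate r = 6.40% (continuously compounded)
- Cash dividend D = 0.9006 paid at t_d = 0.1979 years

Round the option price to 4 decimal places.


PV(D) = D * exp(-r * t_d) = 0.9006 * 0.98741427 = 0.88926529
S_0' = S_0 - PV(D) = 45.9100 - 0.88926529 = 45.02073471
d1 = (ln(S_0'/K) + (r + sigma^2/2)*T) / (sigma*sqrt(T)) = 0.32297644
d2 = d1 - sigma*sqrt(T) = 0.11297644
exp(-rT) = 0.98412732
N(-d1) = 0.37335654; N(-d2) = 0.45502462
P = K * exp(-rT) * N(-d2) - S_0' * N(-d1) = 43.7000 * 0.98412732 * 0.45502462 - 45.02073471 * 0.37335654 = 2.7602

Answer: Price = 2.7602


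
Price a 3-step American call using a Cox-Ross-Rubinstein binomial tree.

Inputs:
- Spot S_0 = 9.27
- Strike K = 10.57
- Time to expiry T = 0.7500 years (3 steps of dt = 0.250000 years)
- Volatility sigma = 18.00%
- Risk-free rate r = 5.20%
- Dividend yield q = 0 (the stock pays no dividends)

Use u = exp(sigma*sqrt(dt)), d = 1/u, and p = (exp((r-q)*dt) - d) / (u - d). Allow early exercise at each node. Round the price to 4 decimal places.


Answer: Price = V(0,0) = 0.2519

Derivation:
dt = T/N = 0.250000
u = exp(sigma*sqrt(dt)) = 1.094174; d = 1/u = 0.913931
p = (exp((r-q)*dt) - d) / (u - d) = 0.550111
Discount per step: exp(-r*dt) = 0.987084
Stock lattice S(k, i) with i counting down-moves:
  k=0: S(0,0) = 9.2700
  k=1: S(1,0) = 10.1430; S(1,1) = 8.4721
  k=2: S(2,0) = 11.0982; S(2,1) = 9.2700; S(2,2) = 7.7430
  k=3: S(3,0) = 12.1434; S(3,1) = 10.1430; S(3,2) = 8.4721; S(3,3) = 7.0765
Terminal payoffs V(N, i) = max(S_T - K, 0):
  V(3,0) = 1.573370; V(3,1) = 0.000000; V(3,2) = 0.000000; V(3,3) = 0.000000
Backward induction: V(k, i) = exp(-r*dt) * [p * V(k+1, i) + (1-p) * V(k+1, i+1)]; then take max(V_cont, immediate exercise) for American.
  V(2,0) = exp(-r*dt) * [p*1.573370 + (1-p)*0.000000] = 0.854349; exercise = 0.528205; V(2,0) = max -> 0.854349
  V(2,1) = exp(-r*dt) * [p*0.000000 + (1-p)*0.000000] = 0.000000; exercise = 0.000000; V(2,1) = max -> 0.000000
  V(2,2) = exp(-r*dt) * [p*0.000000 + (1-p)*0.000000] = 0.000000; exercise = 0.000000; V(2,2) = max -> 0.000000
  V(1,0) = exp(-r*dt) * [p*0.854349 + (1-p)*0.000000] = 0.463916; exercise = 0.000000; V(1,0) = max -> 0.463916
  V(1,1) = exp(-r*dt) * [p*0.000000 + (1-p)*0.000000] = 0.000000; exercise = 0.000000; V(1,1) = max -> 0.000000
  V(0,0) = exp(-r*dt) * [p*0.463916 + (1-p)*0.000000] = 0.251909; exercise = 0.000000; V(0,0) = max -> 0.251909


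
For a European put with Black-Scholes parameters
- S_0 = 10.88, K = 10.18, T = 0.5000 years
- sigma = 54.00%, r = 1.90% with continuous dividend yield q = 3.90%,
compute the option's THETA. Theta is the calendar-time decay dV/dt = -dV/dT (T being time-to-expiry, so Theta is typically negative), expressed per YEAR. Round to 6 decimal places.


d1 = 0.3388906942; d2 = -0.0429469676
phi(d1) = 0.3766789731; exp(-qT) = 0.9806888952; exp(-rT) = 0.9905449824
Theta = -S*exp(-qT)*phi(d1)*sigma/(2*sqrt(T)) + r*K*exp(-rT)*N(-d2) - q*S*exp(-qT)*N(-d1)
N(-d1) = 0.3673460375; N(-d2) = 0.5171280957; sqrt(T) = 0.7071067812
Term 1 = -10.8800 * 0.9806888952 * 0.3766789731 * 0.5400 / (2 * 0.7071067812) = -1.5346533535
Term 2 = 0.0190 * 10.1800 * 0.9905449824 * 0.5171280957 = 0.0990771978
Term 3 = -0.0390 * 10.8800 * 0.9806888952 * 0.3673460375 = -0.1528622049
Theta = -1.5346533535 + (0.0990771978) + (-0.1528622049) = -1.588438

Answer: Theta = -1.588438


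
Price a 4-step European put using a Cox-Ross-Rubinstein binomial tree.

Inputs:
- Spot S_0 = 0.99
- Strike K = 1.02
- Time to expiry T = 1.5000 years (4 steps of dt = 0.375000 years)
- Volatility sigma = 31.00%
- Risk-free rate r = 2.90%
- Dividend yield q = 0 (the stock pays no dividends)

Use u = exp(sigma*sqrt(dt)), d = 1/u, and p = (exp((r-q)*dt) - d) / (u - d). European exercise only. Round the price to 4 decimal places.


Answer: Price = V(0,0) = 0.1375

Derivation:
dt = T/N = 0.375000
u = exp(sigma*sqrt(dt)) = 1.209051; d = 1/u = 0.827095
p = (exp((r-q)*dt) - d) / (u - d) = 0.481310
Discount per step: exp(-r*dt) = 0.989184
Stock lattice S(k, i) with i counting down-moves:
  k=0: S(0,0) = 0.9900
  k=1: S(1,0) = 1.1970; S(1,1) = 0.8188
  k=2: S(2,0) = 1.4472; S(2,1) = 0.9900; S(2,2) = 0.6772
  k=3: S(3,0) = 1.7497; S(3,1) = 1.1970; S(3,2) = 0.8188; S(3,3) = 0.5601
  k=4: S(4,0) = 2.1155; S(4,1) = 1.4472; S(4,2) = 0.9900; S(4,3) = 0.6772; S(4,4) = 0.4633
Terminal payoffs V(N, i) = max(K - S_T, 0):
  V(4,0) = 0.000000; V(4,1) = 0.000000; V(4,2) = 0.030000; V(4,3) = 0.342754; V(4,4) = 0.556705
Backward induction: V(k, i) = exp(-r*dt) * [p * V(k+1, i) + (1-p) * V(k+1, i+1)].
  V(3,0) = exp(-r*dt) * [p*0.000000 + (1-p)*0.000000] = 0.000000
  V(3,1) = exp(-r*dt) * [p*0.000000 + (1-p)*0.030000] = 0.015392
  V(3,2) = exp(-r*dt) * [p*0.030000 + (1-p)*0.342754] = 0.190143
  V(3,3) = exp(-r*dt) * [p*0.342754 + (1-p)*0.556705] = 0.448821
  V(2,0) = exp(-r*dt) * [p*0.000000 + (1-p)*0.015392] = 0.007898
  V(2,1) = exp(-r*dt) * [p*0.015392 + (1-p)*0.190143] = 0.104887
  V(2,2) = exp(-r*dt) * [p*0.190143 + (1-p)*0.448821] = 0.320809
  V(1,0) = exp(-r*dt) * [p*0.007898 + (1-p)*0.104887] = 0.057575
  V(1,1) = exp(-r*dt) * [p*0.104887 + (1-p)*0.320809] = 0.214538
  V(0,0) = exp(-r*dt) * [p*0.057575 + (1-p)*0.214538] = 0.137487


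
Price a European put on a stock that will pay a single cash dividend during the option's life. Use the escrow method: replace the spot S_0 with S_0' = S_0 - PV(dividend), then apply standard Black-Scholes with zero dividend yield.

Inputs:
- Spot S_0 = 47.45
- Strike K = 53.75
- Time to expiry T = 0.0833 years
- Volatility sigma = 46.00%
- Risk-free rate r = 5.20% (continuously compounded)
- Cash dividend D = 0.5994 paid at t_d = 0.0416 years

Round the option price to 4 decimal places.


Answer: Price = 7.2169

Derivation:
PV(D) = D * exp(-r * t_d) = 0.5994 * 0.99783914 = 0.59810478
S_0' = S_0 - PV(D) = 47.4500 - 0.59810478 = 46.85189522
d1 = (ln(S_0'/K) + (r + sigma^2/2)*T) / (sigma*sqrt(T)) = -0.93555079
d2 = d1 - sigma*sqrt(T) = -1.06831479
exp(-rT) = 0.99567777
N(-d1) = 0.82524774; N(-d2) = 0.85731073
P = K * exp(-rT) * N(-d2) - S_0' * N(-d1) = 53.7500 * 0.99567777 * 0.85731073 - 46.85189522 * 0.82524774 = 7.2169


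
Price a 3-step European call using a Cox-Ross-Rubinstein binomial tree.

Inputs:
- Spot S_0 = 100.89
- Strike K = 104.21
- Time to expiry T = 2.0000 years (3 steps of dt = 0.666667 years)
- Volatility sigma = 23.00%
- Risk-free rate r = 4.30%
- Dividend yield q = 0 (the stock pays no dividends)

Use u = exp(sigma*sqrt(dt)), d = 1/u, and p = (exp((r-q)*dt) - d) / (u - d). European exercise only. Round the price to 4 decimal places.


Answer: Price = V(0,0) = 16.3535

Derivation:
dt = T/N = 0.666667
u = exp(sigma*sqrt(dt)) = 1.206585; d = 1/u = 0.828785
p = (exp((r-q)*dt) - d) / (u - d) = 0.530165
Discount per step: exp(-r*dt) = 0.971740
Stock lattice S(k, i) with i counting down-moves:
  k=0: S(0,0) = 100.8900
  k=1: S(1,0) = 121.7324; S(1,1) = 83.6161
  k=2: S(2,0) = 146.8805; S(2,1) = 100.8900; S(2,2) = 69.2998
  k=3: S(3,0) = 177.2238; S(3,1) = 121.7324; S(3,2) = 83.6161; S(3,3) = 57.4347
Terminal payoffs V(N, i) = max(S_T - K, 0):
  V(3,0) = 73.013820; V(3,1) = 17.522380; V(3,2) = 0.000000; V(3,3) = 0.000000
Backward induction: V(k, i) = exp(-r*dt) * [p * V(k+1, i) + (1-p) * V(k+1, i+1)].
  V(2,0) = exp(-r*dt) * [p*73.013820 + (1-p)*17.522380] = 45.615428
  V(2,1) = exp(-r*dt) * [p*17.522380 + (1-p)*0.000000] = 9.027225
  V(2,2) = exp(-r*dt) * [p*0.000000 + (1-p)*0.000000] = 0.000000
  V(1,0) = exp(-r*dt) * [p*45.615428 + (1-p)*9.027225] = 27.621724
  V(1,1) = exp(-r*dt) * [p*9.027225 + (1-p)*0.000000] = 4.650669
  V(0,0) = exp(-r*dt) * [p*27.621724 + (1-p)*4.650669] = 16.353531


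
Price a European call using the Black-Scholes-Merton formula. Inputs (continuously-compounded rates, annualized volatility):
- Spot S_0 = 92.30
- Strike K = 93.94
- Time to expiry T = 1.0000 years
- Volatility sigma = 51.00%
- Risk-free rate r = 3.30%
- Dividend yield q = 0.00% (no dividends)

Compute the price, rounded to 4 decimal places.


Answer: Price = 19.1489

Derivation:
d1 = (ln(S/K) + (r - q + 0.5*sigma^2) * T) / (sigma * sqrt(T)) = 0.28517228
d2 = d1 - sigma * sqrt(T) = -0.22482772
exp(-rT) = 0.96753856; exp(-qT) = 1.00000000
C = S_0 * exp(-qT) * N(d1) - K * exp(-rT) * N(d2)
N(d1) = 0.61224392; N(d2) = 0.41105665
C = 92.3000 * 1.00000000 * 0.61224392 - 93.9400 * 0.96753856 * 0.41105665 = 19.1489


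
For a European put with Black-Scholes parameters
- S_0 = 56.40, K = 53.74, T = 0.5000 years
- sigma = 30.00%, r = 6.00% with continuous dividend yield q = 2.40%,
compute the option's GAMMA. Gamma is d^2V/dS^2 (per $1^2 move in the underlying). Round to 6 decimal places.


Answer: Gamma = 0.030182

Derivation:
d1 = 0.4186616867; d2 = 0.2065296524
phi(d1) = 0.3654677141; exp(-qT) = 0.9880717129; exp(-rT) = 0.9704455335
Gamma = exp(-qT) * phi(d1) / (S * sigma * sqrt(T)) = 0.9880717129 * 0.3654677141 / (56.4000 * 0.3000 * 0.7071067812) = 0.030182
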